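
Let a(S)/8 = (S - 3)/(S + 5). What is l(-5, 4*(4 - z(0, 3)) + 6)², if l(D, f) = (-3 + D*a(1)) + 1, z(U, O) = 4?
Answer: 1156/9 ≈ 128.44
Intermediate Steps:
a(S) = 8*(-3 + S)/(5 + S) (a(S) = 8*((S - 3)/(S + 5)) = 8*((-3 + S)/(5 + S)) = 8*(-3 + S)/(5 + S))
l(D, f) = -2 - 8*D/3 (l(D, f) = (-3 + D*(8*(-3 + 1)/(5 + 1))) + 1 = (-3 + D*(8*(-2)/6)) + 1 = (-3 + D*(8*(⅙)*(-2))) + 1 = (-3 + D*(-8/3)) + 1 = (-3 - 8*D/3) + 1 = -2 - 8*D/3)
l(-5, 4*(4 - z(0, 3)) + 6)² = (-2 - 8/3*(-5))² = (-2 + 40/3)² = (34/3)² = 1156/9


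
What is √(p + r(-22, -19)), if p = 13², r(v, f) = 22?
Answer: √191 ≈ 13.820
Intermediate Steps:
p = 169
√(p + r(-22, -19)) = √(169 + 22) = √191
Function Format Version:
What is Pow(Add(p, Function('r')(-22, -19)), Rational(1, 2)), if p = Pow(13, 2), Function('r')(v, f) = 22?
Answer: Pow(191, Rational(1, 2)) ≈ 13.820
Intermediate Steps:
p = 169
Pow(Add(p, Function('r')(-22, -19)), Rational(1, 2)) = Pow(Add(169, 22), Rational(1, 2)) = Pow(191, Rational(1, 2))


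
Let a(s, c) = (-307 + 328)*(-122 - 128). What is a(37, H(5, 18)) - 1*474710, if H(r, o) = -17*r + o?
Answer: -479960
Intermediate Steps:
H(r, o) = o - 17*r
a(s, c) = -5250 (a(s, c) = 21*(-250) = -5250)
a(37, H(5, 18)) - 1*474710 = -5250 - 1*474710 = -5250 - 474710 = -479960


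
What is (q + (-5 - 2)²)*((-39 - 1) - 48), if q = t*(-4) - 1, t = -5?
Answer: -5984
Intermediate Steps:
q = 19 (q = -5*(-4) - 1 = 20 - 1 = 19)
(q + (-5 - 2)²)*((-39 - 1) - 48) = (19 + (-5 - 2)²)*((-39 - 1) - 48) = (19 + (-7)²)*(-40 - 48) = (19 + 49)*(-88) = 68*(-88) = -5984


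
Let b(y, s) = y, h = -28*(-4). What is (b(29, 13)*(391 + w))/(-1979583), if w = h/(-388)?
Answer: -366357/64006517 ≈ -0.0057237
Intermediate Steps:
h = 112
w = -28/97 (w = 112/(-388) = 112*(-1/388) = -28/97 ≈ -0.28866)
(b(29, 13)*(391 + w))/(-1979583) = (29*(391 - 28/97))/(-1979583) = (29*(37899/97))*(-1/1979583) = (1099071/97)*(-1/1979583) = -366357/64006517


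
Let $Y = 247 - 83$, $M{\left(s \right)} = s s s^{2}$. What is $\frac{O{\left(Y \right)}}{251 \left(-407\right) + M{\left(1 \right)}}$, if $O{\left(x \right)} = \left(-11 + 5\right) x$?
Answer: $\frac{82}{8513} \approx 0.0096323$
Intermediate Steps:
$M{\left(s \right)} = s^{4}$ ($M{\left(s \right)} = s^{2} s^{2} = s^{4}$)
$Y = 164$
$O{\left(x \right)} = - 6 x$
$\frac{O{\left(Y \right)}}{251 \left(-407\right) + M{\left(1 \right)}} = \frac{\left(-6\right) 164}{251 \left(-407\right) + 1^{4}} = - \frac{984}{-102157 + 1} = - \frac{984}{-102156} = \left(-984\right) \left(- \frac{1}{102156}\right) = \frac{82}{8513}$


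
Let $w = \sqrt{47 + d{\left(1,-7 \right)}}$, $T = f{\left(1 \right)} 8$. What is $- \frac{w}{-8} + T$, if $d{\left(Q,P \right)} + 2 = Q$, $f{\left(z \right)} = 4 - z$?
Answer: $24 + \frac{\sqrt{46}}{8} \approx 24.848$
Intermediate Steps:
$d{\left(Q,P \right)} = -2 + Q$
$T = 24$ ($T = \left(4 - 1\right) 8 = 3 \cdot 8 = 24$)
$w = \sqrt{46}$ ($w = \sqrt{47 + \left(-2 + 1\right)} = \sqrt{47 - 1} = \sqrt{46} \approx 6.7823$)
$- \frac{w}{-8} + T = - \frac{\sqrt{46}}{-8} + 24 = - \frac{\sqrt{46} \left(-1\right)}{8} + 24 = - \frac{\left(-1\right) \sqrt{46}}{8} + 24 = \frac{\sqrt{46}}{8} + 24 = 24 + \frac{\sqrt{46}}{8}$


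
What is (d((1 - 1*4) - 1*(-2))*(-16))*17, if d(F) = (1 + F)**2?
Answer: 0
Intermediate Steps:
(d((1 - 1*4) - 1*(-2))*(-16))*17 = ((1 + ((1 - 1*4) - 1*(-2)))**2*(-16))*17 = ((1 + ((1 - 4) + 2))**2*(-16))*17 = ((1 + (-3 + 2))**2*(-16))*17 = ((1 - 1)**2*(-16))*17 = (0**2*(-16))*17 = (0*(-16))*17 = 0*17 = 0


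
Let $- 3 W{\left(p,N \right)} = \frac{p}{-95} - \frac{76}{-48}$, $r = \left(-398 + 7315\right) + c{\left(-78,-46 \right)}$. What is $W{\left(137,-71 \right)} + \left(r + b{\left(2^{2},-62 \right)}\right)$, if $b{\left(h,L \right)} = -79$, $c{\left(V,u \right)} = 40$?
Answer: $\frac{23522599}{3420} \approx 6878.0$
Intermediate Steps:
$r = 6957$ ($r = \left(-398 + 7315\right) + 40 = 6917 + 40 = 6957$)
$W{\left(p,N \right)} = - \frac{19}{36} + \frac{p}{285}$ ($W{\left(p,N \right)} = - \frac{\frac{p}{-95} - \frac{76}{-48}}{3} = - \frac{p \left(- \frac{1}{95}\right) - - \frac{19}{12}}{3} = - \frac{- \frac{p}{95} + \frac{19}{12}}{3} = - \frac{\frac{19}{12} - \frac{p}{95}}{3} = - \frac{19}{36} + \frac{p}{285}$)
$W{\left(137,-71 \right)} + \left(r + b{\left(2^{2},-62 \right)}\right) = \left(- \frac{19}{36} + \frac{1}{285} \cdot 137\right) + \left(6957 - 79\right) = \left(- \frac{19}{36} + \frac{137}{285}\right) + 6878 = - \frac{161}{3420} + 6878 = \frac{23522599}{3420}$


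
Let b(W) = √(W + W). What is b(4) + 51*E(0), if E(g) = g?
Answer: 2*√2 ≈ 2.8284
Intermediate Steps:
b(W) = √2*√W (b(W) = √(2*W) = √2*√W)
b(4) + 51*E(0) = √2*√4 + 51*0 = √2*2 + 0 = 2*√2 + 0 = 2*√2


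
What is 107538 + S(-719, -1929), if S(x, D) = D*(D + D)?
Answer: 7549620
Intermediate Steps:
S(x, D) = 2*D**2 (S(x, D) = D*(2*D) = 2*D**2)
107538 + S(-719, -1929) = 107538 + 2*(-1929)**2 = 107538 + 2*3721041 = 107538 + 7442082 = 7549620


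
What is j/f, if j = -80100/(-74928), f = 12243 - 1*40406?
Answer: -6675/175849772 ≈ -3.7959e-5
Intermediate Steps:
f = -28163 (f = 12243 - 40406 = -28163)
j = 6675/6244 (j = -80100*(-1/74928) = 6675/6244 ≈ 1.0690)
j/f = (6675/6244)/(-28163) = (6675/6244)*(-1/28163) = -6675/175849772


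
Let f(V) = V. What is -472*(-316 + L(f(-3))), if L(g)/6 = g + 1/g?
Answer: 158592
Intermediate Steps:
L(g) = 6*g + 6/g (L(g) = 6*(g + 1/g) = 6*g + 6/g)
-472*(-316 + L(f(-3))) = -472*(-316 + (6*(-3) + 6/(-3))) = -472*(-316 + (-18 + 6*(-1/3))) = -472*(-316 + (-18 - 2)) = -472*(-316 - 20) = -472*(-336) = 158592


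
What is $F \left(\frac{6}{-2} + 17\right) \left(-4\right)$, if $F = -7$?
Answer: $392$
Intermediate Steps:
$F \left(\frac{6}{-2} + 17\right) \left(-4\right) = - 7 \left(\frac{6}{-2} + 17\right) \left(-4\right) = - 7 \left(6 \left(- \frac{1}{2}\right) + 17\right) \left(-4\right) = - 7 \left(-3 + 17\right) \left(-4\right) = \left(-7\right) 14 \left(-4\right) = \left(-98\right) \left(-4\right) = 392$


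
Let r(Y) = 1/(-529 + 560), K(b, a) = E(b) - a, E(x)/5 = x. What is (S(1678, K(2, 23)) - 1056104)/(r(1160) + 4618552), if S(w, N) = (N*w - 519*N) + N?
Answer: -33206704/143175113 ≈ -0.23193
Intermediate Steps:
E(x) = 5*x
K(b, a) = -a + 5*b (K(b, a) = 5*b - a = -a + 5*b)
S(w, N) = -518*N + N*w (S(w, N) = (-519*N + N*w) + N = -518*N + N*w)
r(Y) = 1/31
(S(1678, K(2, 23)) - 1056104)/(r(1160) + 4618552) = ((-1*23 + 5*2)*(-518 + 1678) - 1056104)/(1/31 + 4618552) = ((-23 + 10)*1160 - 1056104)/(143175113/31) = (-13*1160 - 1056104)*(31/143175113) = (-15080 - 1056104)*(31/143175113) = -1071184*31/143175113 = -33206704/143175113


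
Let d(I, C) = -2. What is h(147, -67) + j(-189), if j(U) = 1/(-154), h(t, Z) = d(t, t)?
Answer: -309/154 ≈ -2.0065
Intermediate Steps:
h(t, Z) = -2
j(U) = -1/154
h(147, -67) + j(-189) = -2 - 1/154 = -309/154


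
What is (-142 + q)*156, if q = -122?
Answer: -41184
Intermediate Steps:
(-142 + q)*156 = (-142 - 122)*156 = -264*156 = -41184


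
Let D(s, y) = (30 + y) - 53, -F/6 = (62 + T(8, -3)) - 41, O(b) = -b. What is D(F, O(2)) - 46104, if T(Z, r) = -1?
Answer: -46129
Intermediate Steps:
F = -120 (F = -6*((62 - 1) - 41) = -6*(61 - 41) = -6*20 = -120)
D(s, y) = -23 + y
D(F, O(2)) - 46104 = (-23 - 1*2) - 46104 = (-23 - 2) - 46104 = -25 - 46104 = -46129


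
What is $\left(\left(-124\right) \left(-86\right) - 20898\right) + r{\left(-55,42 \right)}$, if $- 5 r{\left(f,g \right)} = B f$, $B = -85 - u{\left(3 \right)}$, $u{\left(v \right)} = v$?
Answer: $-11202$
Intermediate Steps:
$B = -88$ ($B = -85 - 3 = -88$)
$r{\left(f,g \right)} = \frac{88 f}{5}$ ($r{\left(f,g \right)} = - \frac{\left(-88\right) f}{5} = \frac{88 f}{5}$)
$\left(\left(-124\right) \left(-86\right) - 20898\right) + r{\left(-55,42 \right)} = \left(\left(-124\right) \left(-86\right) - 20898\right) + \frac{88}{5} \left(-55\right) = \left(10664 - 20898\right) - 968 = -10234 - 968 = -11202$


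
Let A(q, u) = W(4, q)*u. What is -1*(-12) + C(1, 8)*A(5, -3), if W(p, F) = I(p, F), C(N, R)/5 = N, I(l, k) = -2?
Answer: 42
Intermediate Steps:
C(N, R) = 5*N
W(p, F) = -2
A(q, u) = -2*u
-1*(-12) + C(1, 8)*A(5, -3) = -1*(-12) + (5*1)*(-2*(-3)) = 12 + 5*6 = 12 + 30 = 42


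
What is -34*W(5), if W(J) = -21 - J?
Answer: 884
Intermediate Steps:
-34*W(5) = -34*(-21 - 1*5) = -34*(-21 - 5) = -34*(-26) = 884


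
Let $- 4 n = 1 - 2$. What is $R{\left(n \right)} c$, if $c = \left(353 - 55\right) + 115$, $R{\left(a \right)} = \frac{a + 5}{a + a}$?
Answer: $\frac{8673}{2} \approx 4336.5$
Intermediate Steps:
$n = \frac{1}{4}$ ($n = - \frac{1 - 2}{4} = \left(- \frac{1}{4}\right) \left(-1\right) = \frac{1}{4} \approx 0.25$)
$R{\left(a \right)} = \frac{5 + a}{2 a}$
$c = 413$ ($c = 298 + 115 = 413$)
$R{\left(n \right)} c = \frac{\frac{1}{\frac{1}{4}} \left(5 + \frac{1}{4}\right)}{2} \cdot 413 = \frac{1}{2} \cdot 4 \cdot \frac{21}{4} \cdot 413 = \frac{21}{2} \cdot 413 = \frac{8673}{2}$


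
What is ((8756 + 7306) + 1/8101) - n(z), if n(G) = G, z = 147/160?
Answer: 20817731233/1296160 ≈ 16061.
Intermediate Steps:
z = 147/160 (z = 147*(1/160) = 147/160 ≈ 0.91875)
((8756 + 7306) + 1/8101) - n(z) = ((8756 + 7306) + 1/8101) - 1*147/160 = (16062 + 1/8101) - 147/160 = 130118263/8101 - 147/160 = 20817731233/1296160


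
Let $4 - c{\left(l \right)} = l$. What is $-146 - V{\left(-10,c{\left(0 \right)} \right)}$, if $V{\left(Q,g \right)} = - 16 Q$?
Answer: $-306$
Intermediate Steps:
$c{\left(l \right)} = 4 - l$
$-146 - V{\left(-10,c{\left(0 \right)} \right)} = -146 - \left(-16\right) \left(-10\right) = -146 - 160 = -306$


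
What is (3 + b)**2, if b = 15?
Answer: 324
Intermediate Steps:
(3 + b)**2 = (3 + 15)**2 = 18**2 = 324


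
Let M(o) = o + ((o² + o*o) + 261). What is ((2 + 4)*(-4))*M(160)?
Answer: -1238904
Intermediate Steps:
M(o) = 261 + o + 2*o² (M(o) = o + ((o² + o²) + 261) = o + (2*o² + 261) = o + (261 + 2*o²) = 261 + o + 2*o²)
((2 + 4)*(-4))*M(160) = ((2 + 4)*(-4))*(261 + 160 + 2*160²) = (6*(-4))*(261 + 160 + 2*25600) = -24*(261 + 160 + 51200) = -24*51621 = -1238904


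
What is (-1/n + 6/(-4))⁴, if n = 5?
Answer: 83521/10000 ≈ 8.3521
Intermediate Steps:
(-1/n + 6/(-4))⁴ = (-1/5 + 6/(-4))⁴ = (-1*⅕ + 6*(-¼))⁴ = (-⅕ - 3/2)⁴ = (-17/10)⁴ = 83521/10000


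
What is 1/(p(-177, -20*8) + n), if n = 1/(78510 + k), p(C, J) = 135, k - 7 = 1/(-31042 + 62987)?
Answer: 2508225566/338610483355 ≈ 0.0074074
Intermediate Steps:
k = 223616/31945 (k = 7 + 1/(-31042 + 62987) = 7 + 1/31945 = 223616/31945 ≈ 7.0000)
n = 31945/2508225566 (n = 1/(78510 + 223616/31945) = 1/(2508225566/31945) = 31945/2508225566 ≈ 1.2736e-5)
1/(p(-177, -20*8) + n) = 1/(135 + 31945/2508225566) = 1/(338610483355/2508225566) = 2508225566/338610483355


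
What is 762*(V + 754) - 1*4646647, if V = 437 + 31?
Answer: -3715483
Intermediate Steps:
V = 468
762*(V + 754) - 1*4646647 = 762*(468 + 754) - 1*4646647 = 762*1222 - 4646647 = 931164 - 4646647 = -3715483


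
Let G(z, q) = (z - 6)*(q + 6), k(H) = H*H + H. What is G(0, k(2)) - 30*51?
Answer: -1602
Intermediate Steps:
k(H) = H + H**2 (k(H) = H**2 + H = H + H**2)
G(z, q) = (-6 + z)*(6 + q)
G(0, k(2)) - 30*51 = (-36 - 12*(1 + 2) + 6*0 + (2*(1 + 2))*0) - 30*51 = (-36 - 12*3 + 0 + (2*3)*0) - 1530 = (-36 - 6*6 + 0 + 6*0) - 1530 = (-36 - 36 + 0 + 0) - 1530 = -72 - 1530 = -1602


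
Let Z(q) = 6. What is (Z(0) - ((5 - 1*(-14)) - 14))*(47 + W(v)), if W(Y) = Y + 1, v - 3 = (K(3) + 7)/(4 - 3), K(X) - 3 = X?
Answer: 64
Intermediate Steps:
K(X) = 3 + X
v = 16 (v = 3 + ((3 + 3) + 7)/(4 - 3) = 3 + (6 + 7)/1 = 3 + 13*1 = 3 + 13 = 16)
W(Y) = 1 + Y
(Z(0) - ((5 - 1*(-14)) - 14))*(47 + W(v)) = (6 - ((5 - 1*(-14)) - 14))*(47 + (1 + 16)) = (6 - ((5 + 14) - 14))*(47 + 17) = (6 - (19 - 14))*64 = (6 - 1*5)*64 = (6 - 5)*64 = 1*64 = 64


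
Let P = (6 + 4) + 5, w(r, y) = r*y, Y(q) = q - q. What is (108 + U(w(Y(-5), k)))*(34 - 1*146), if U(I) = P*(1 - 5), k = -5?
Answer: -5376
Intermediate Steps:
Y(q) = 0
P = 15 (P = 10 + 5 = 15)
U(I) = -60 (U(I) = 15*(1 - 5) = 15*(-4) = -60)
(108 + U(w(Y(-5), k)))*(34 - 1*146) = (108 - 60)*(34 - 1*146) = 48*(34 - 146) = 48*(-112) = -5376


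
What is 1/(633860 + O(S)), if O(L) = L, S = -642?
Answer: 1/633218 ≈ 1.5792e-6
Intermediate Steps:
1/(633860 + O(S)) = 1/(633860 - 642) = 1/633218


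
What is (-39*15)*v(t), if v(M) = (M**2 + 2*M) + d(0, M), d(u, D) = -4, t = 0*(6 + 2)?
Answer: 2340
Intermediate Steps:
t = 0 (t = 0*8 = 0)
v(M) = -4 + M**2 + 2*M (v(M) = (M**2 + 2*M) - 4 = -4 + M**2 + 2*M)
(-39*15)*v(t) = (-39*15)*(-4 + 0**2 + 2*0) = -585*(-4 + 0 + 0) = -585*(-4) = 2340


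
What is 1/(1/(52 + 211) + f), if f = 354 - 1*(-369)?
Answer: 263/190150 ≈ 0.0013831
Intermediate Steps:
f = 723 (f = 354 + 369 = 723)
1/(1/(52 + 211) + f) = 1/(1/(52 + 211) + 723) = 1/(1/263 + 723) = 1/(190150/263) = 263/190150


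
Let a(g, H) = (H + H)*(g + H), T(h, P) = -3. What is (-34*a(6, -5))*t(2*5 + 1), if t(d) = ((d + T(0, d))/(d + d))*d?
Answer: 1360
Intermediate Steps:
a(g, H) = 2*H*(H + g) (a(g, H) = (2*H)*(H + g) = 2*H*(H + g))
t(d) = -3/2 + d/2 (t(d) = ((d - 3)/(d + d))*d = ((-3 + d)/((2*d)))*d = ((-3 + d)*(1/(2*d)))*d = ((-3 + d)/(2*d))*d = -3/2 + d/2)
(-34*a(6, -5))*t(2*5 + 1) = (-68*(-5)*(-5 + 6))*(-3/2 + (2*5 + 1)/2) = (-68*(-5))*(-3/2 + (10 + 1)/2) = (-34*(-10))*(-3/2 + (½)*11) = 340*(-3/2 + 11/2) = 340*4 = 1360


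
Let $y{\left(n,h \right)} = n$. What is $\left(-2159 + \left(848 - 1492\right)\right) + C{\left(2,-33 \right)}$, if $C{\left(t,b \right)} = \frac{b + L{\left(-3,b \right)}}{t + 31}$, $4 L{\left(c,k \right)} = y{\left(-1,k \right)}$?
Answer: $- \frac{370129}{132} \approx -2804.0$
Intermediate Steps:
$L{\left(c,k \right)} = - \frac{1}{4}$ ($L{\left(c,k \right)} = \frac{1}{4} \left(-1\right) = - \frac{1}{4}$)
$C{\left(t,b \right)} = \frac{- \frac{1}{4} + b}{31 + t}$ ($C{\left(t,b \right)} = \frac{b - \frac{1}{4}}{t + 31} = \frac{- \frac{1}{4} + b}{31 + t}$)
$\left(-2159 + \left(848 - 1492\right)\right) + C{\left(2,-33 \right)} = \left(-2159 + \left(848 - 1492\right)\right) + \frac{- \frac{1}{4} - 33}{31 + 2} = \left(-2159 + \left(848 - 1492\right)\right) + \frac{1}{33} \left(- \frac{133}{4}\right) = \left(-2159 - 644\right) + \frac{1}{33} \left(- \frac{133}{4}\right) = -2803 - \frac{133}{132} = - \frac{370129}{132}$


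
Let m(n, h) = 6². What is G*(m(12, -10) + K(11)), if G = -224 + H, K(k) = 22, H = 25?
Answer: -11542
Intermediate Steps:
m(n, h) = 36
G = -199 (G = -224 + 25 = -199)
G*(m(12, -10) + K(11)) = -199*(36 + 22) = -199*58 = -11542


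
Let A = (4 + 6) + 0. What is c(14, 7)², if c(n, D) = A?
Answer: 100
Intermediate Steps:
A = 10 (A = 10 + 0 = 10)
c(n, D) = 10
c(14, 7)² = 10² = 100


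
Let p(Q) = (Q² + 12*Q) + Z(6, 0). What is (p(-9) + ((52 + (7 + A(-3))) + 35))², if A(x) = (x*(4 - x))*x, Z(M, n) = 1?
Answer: 17161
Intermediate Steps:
A(x) = x²*(4 - x)
p(Q) = 1 + Q² + 12*Q (p(Q) = (Q² + 12*Q) + 1 = 1 + Q² + 12*Q)
(p(-9) + ((52 + (7 + A(-3))) + 35))² = ((1 + (-9)² + 12*(-9)) + ((52 + (7 + (-3)²*(4 - 1*(-3)))) + 35))² = ((1 + 81 - 108) + ((52 + (7 + 9*(4 + 3))) + 35))² = (-26 + ((52 + (7 + 9*7)) + 35))² = (-26 + ((52 + (7 + 63)) + 35))² = (-26 + ((52 + 70) + 35))² = (-26 + (122 + 35))² = (-26 + 157)² = 131² = 17161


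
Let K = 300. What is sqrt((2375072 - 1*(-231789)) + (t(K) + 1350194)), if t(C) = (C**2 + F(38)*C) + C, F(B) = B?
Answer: sqrt(4058755) ≈ 2014.6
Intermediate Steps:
t(C) = C**2 + 39*C (t(C) = (C**2 + 38*C) + C = C**2 + 39*C)
sqrt((2375072 - 1*(-231789)) + (t(K) + 1350194)) = sqrt((2375072 - 1*(-231789)) + (300*(39 + 300) + 1350194)) = sqrt((2375072 + 231789) + (300*339 + 1350194)) = sqrt(2606861 + (101700 + 1350194)) = sqrt(2606861 + 1451894) = sqrt(4058755)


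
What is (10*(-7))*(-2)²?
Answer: -280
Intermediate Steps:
(10*(-7))*(-2)² = -70*4 = -280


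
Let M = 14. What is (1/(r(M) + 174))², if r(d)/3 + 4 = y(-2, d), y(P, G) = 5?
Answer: 1/31329 ≈ 3.1919e-5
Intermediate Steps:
r(d) = 3 (r(d) = -12 + 3*5 = -12 + 15 = 3)
(1/(r(M) + 174))² = (1/(3 + 174))² = (1/177)² = 1/31329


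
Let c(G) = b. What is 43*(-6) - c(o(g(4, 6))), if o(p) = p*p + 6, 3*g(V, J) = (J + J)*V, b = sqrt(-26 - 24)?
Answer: -258 - 5*I*sqrt(2) ≈ -258.0 - 7.0711*I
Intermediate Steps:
b = 5*I*sqrt(2) (b = sqrt(-50) = 5*I*sqrt(2) ≈ 7.0711*I)
g(V, J) = 2*J*V/3 (g(V, J) = ((J + J)*V)/3 = ((2*J)*V)/3 = (2*J*V)/3 = 2*J*V/3)
o(p) = 6 + p**2 (o(p) = p**2 + 6 = 6 + p**2)
c(G) = 5*I*sqrt(2)
43*(-6) - c(o(g(4, 6))) = 43*(-6) - 5*I*sqrt(2) = -258 - 5*I*sqrt(2)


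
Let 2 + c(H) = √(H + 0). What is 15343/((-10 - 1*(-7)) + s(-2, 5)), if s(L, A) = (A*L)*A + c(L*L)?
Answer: -15343/53 ≈ -289.49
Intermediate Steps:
c(H) = -2 + √H (c(H) = -2 + √(H + 0) = -2 + √H)
s(L, A) = -2 + √(L²) + L*A² (s(L, A) = (A*L)*A + (-2 + √(L*L)) = L*A² + (-2 + √(L²)) = -2 + √(L²) + L*A²)
15343/((-10 - 1*(-7)) + s(-2, 5)) = 15343/((-10 - 1*(-7)) + (-2 + √((-2)²) - 2*5²)) = 15343/((-10 + 7) + (-2 + √4 - 2*25)) = 15343/(-3 + (-2 + 2 - 50)) = 15343/(-3 - 50) = 15343/(-53) = -1/53*15343 = -15343/53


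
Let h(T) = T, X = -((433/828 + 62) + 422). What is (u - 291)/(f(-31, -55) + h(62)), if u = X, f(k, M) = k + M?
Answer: 642133/19872 ≈ 32.313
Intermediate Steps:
f(k, M) = M + k
X = -401185/828 (X = -((433*(1/828) + 62) + 422) = -((433/828 + 62) + 422) = -(51769/828 + 422) = -1*401185/828 = -401185/828 ≈ -484.52)
u = -401185/828 ≈ -484.52
(u - 291)/(f(-31, -55) + h(62)) = (-401185/828 - 291)/((-55 - 31) + 62) = -642133/(828*(-86 + 62)) = -642133/828/(-24) = -642133/828*(-1/24) = 642133/19872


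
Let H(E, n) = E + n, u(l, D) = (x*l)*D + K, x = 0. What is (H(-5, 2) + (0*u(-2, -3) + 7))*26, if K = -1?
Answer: 104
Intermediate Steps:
u(l, D) = -1 (u(l, D) = (0*l)*D - 1 = 0*D - 1 = 0 - 1 = -1)
(H(-5, 2) + (0*u(-2, -3) + 7))*26 = ((-5 + 2) + (0*(-1) + 7))*26 = (-3 + (0 + 7))*26 = (-3 + 7)*26 = 4*26 = 104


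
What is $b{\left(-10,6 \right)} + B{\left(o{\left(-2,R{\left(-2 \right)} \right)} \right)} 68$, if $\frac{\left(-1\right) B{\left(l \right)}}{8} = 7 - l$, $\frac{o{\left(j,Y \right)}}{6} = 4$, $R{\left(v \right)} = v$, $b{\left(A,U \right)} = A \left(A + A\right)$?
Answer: $9448$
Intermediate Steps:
$b{\left(A,U \right)} = 2 A^{2}$ ($b{\left(A,U \right)} = A 2 A = 2 A^{2}$)
$o{\left(j,Y \right)} = 24$ ($o{\left(j,Y \right)} = 6 \cdot 4 = 24$)
$B{\left(l \right)} = -56 + 8 l$ ($B{\left(l \right)} = - 8 \left(7 - l\right) = -56 + 8 l$)
$b{\left(-10,6 \right)} + B{\left(o{\left(-2,R{\left(-2 \right)} \right)} \right)} 68 = 2 \left(-10\right)^{2} + \left(-56 + 8 \cdot 24\right) 68 = 2 \cdot 100 + \left(-56 + 192\right) 68 = 200 + 136 \cdot 68 = 200 + 9248 = 9448$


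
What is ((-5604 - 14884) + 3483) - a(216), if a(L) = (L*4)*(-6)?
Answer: -11821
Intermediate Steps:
a(L) = -24*L (a(L) = (4*L)*(-6) = -24*L)
((-5604 - 14884) + 3483) - a(216) = ((-5604 - 14884) + 3483) - (-24)*216 = (-20488 + 3483) - 1*(-5184) = -17005 + 5184 = -11821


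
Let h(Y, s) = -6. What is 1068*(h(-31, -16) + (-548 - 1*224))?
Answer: -830904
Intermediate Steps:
1068*(h(-31, -16) + (-548 - 1*224)) = 1068*(-6 + (-548 - 1*224)) = 1068*(-6 + (-548 - 224)) = 1068*(-6 - 772) = 1068*(-778) = -830904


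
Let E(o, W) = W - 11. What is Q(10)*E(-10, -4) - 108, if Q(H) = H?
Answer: -258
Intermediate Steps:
E(o, W) = -11 + W
Q(10)*E(-10, -4) - 108 = 10*(-11 - 4) - 108 = 10*(-15) - 108 = -150 - 108 = -258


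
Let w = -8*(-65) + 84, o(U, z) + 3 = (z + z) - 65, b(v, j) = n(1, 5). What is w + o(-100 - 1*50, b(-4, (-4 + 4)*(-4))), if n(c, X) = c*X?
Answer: 546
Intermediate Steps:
n(c, X) = X*c
b(v, j) = 5 (b(v, j) = 5*1 = 5)
o(U, z) = -68 + 2*z (o(U, z) = -3 + ((z + z) - 65) = -3 + (2*z - 65) = -3 + (-65 + 2*z) = -68 + 2*z)
w = 604 (w = 520 + 84 = 604)
w + o(-100 - 1*50, b(-4, (-4 + 4)*(-4))) = 604 + (-68 + 2*5) = 604 + (-68 + 10) = 604 - 58 = 546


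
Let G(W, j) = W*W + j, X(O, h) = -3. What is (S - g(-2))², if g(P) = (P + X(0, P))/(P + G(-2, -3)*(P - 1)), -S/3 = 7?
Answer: 484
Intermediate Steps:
S = -21 (S = -3*7 = -21)
G(W, j) = j + W² (G(W, j) = W² + j = j + W²)
g(P) = (-3 + P)/(-1 + 2*P) (g(P) = (P - 3)/(P + (-3 + (-2)²)*(P - 1)) = (-3 + P)/(P + (-3 + 4)*(-1 + P)) = (-3 + P)/(P + 1*(-1 + P)) = (-3 + P)/(P + (-1 + P)) = (-3 + P)/(-1 + 2*P))
(S - g(-2))² = (-21 - (3 - 1*(-2))/(1 - 2*(-2)))² = (-21 - (3 + 2)/(1 + 4))² = (-21 - 5/5)² = (-21 - 1*1)² = (-21 - 1)² = (-22)² = 484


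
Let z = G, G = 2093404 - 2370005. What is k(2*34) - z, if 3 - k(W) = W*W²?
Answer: -37828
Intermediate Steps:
G = -276601
z = -276601
k(W) = 3 - W³ (k(W) = 3 - W*W² = 3 - W³)
k(2*34) - z = (3 - (2*34)³) - 1*(-276601) = (3 - 1*68³) + 276601 = (3 - 1*314432) + 276601 = (3 - 314432) + 276601 = -314429 + 276601 = -37828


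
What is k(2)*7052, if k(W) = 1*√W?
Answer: 7052*√2 ≈ 9973.0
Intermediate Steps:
k(W) = √W
k(2)*7052 = √2*7052 = 7052*√2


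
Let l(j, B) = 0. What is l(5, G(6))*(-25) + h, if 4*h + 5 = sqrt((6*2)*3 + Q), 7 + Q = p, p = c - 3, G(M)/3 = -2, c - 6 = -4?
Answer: -5/4 + sqrt(7)/2 ≈ 0.072876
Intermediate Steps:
c = 2 (c = 6 - 4 = 2)
G(M) = -6 (G(M) = 3*(-2) = -6)
p = -1 (p = 2 - 3 = -1)
Q = -8 (Q = -7 - 1 = -8)
h = -5/4 + sqrt(7)/2 (h = -5/4 + sqrt((6*2)*3 - 8)/4 = -5/4 + sqrt(12*3 - 8)/4 = -5/4 + sqrt(36 - 8)/4 = -5/4 + sqrt(28)/4 = -5/4 + (2*sqrt(7))/4 = -5/4 + sqrt(7)/2 ≈ 0.072876)
l(5, G(6))*(-25) + h = 0*(-25) + (-5/4 + sqrt(7)/2) = 0 + (-5/4 + sqrt(7)/2) = -5/4 + sqrt(7)/2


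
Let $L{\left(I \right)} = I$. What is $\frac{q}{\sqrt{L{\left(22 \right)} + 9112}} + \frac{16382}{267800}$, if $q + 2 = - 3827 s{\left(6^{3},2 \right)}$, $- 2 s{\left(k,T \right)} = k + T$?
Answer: $\frac{8191}{133900} + \frac{417141 \sqrt{9134}}{9134} \approx 4364.7$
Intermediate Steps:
$s{\left(k,T \right)} = - \frac{T}{2} - \frac{k}{2}$ ($s{\left(k,T \right)} = - \frac{k + T}{2} = - \frac{T + k}{2} = - \frac{T}{2} - \frac{k}{2}$)
$q = 417141$ ($q = -2 - 3827 \left(\left(- \frac{1}{2}\right) 2 - \frac{6^{3}}{2}\right) = -2 - 3827 \left(-1 - 108\right) = -2 - -417143 = -2 + 417143 = 417141$)
$\frac{q}{\sqrt{L{\left(22 \right)} + 9112}} + \frac{16382}{267800} = \frac{417141}{\sqrt{22 + 9112}} + \frac{16382}{267800} = \frac{417141}{\sqrt{9134}} + 16382 \cdot \frac{1}{267800} = 417141 \frac{\sqrt{9134}}{9134} + \frac{8191}{133900} = \frac{417141 \sqrt{9134}}{9134} + \frac{8191}{133900} = \frac{8191}{133900} + \frac{417141 \sqrt{9134}}{9134}$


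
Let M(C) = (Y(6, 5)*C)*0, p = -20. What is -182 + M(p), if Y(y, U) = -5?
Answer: -182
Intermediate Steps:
M(C) = 0 (M(C) = -5*C*0 = 0)
-182 + M(p) = -182 + 0 = -182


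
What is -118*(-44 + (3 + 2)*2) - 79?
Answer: 3933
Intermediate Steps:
-118*(-44 + (3 + 2)*2) - 79 = -118*(-44 + 5*2) - 79 = -118*(-44 + 10) - 79 = -118*(-34) - 79 = 4012 - 79 = 3933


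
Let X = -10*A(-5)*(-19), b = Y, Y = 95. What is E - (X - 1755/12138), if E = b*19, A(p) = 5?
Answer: 3459915/4046 ≈ 855.14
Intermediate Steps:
b = 95
X = 950 (X = -10*5*(-19) = -50*(-19) = 950)
E = 1805 (E = 95*19 = 1805)
E - (X - 1755/12138) = 1805 - (950 - 1755/12138) = 1805 - (950 - 1755*1/12138) = 1805 - (950 - 585/4046) = 1805 - 1*3843115/4046 = 1805 - 3843115/4046 = 3459915/4046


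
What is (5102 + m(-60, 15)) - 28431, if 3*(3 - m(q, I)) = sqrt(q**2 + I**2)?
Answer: -23326 - 5*sqrt(17) ≈ -23347.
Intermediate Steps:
m(q, I) = 3 - sqrt(I**2 + q**2)/3 (m(q, I) = 3 - sqrt(q**2 + I**2)/3 = 3 - sqrt(I**2 + q**2)/3)
(5102 + m(-60, 15)) - 28431 = (5102 + (3 - sqrt(15**2 + (-60)**2)/3)) - 28431 = (5102 + (3 - sqrt(225 + 3600)/3)) - 28431 = (5102 + (3 - 5*sqrt(17))) - 28431 = (5105 - 5*sqrt(17)) - 28431 = -23326 - 5*sqrt(17)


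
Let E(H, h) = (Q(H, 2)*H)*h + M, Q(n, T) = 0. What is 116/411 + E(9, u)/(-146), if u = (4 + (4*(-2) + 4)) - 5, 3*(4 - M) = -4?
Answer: 7372/30003 ≈ 0.24571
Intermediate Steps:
M = 16/3 (M = 4 - ⅓*(-4) = 4 + 4/3 = 16/3 ≈ 5.3333)
u = -5 (u = (4 + (-8 + 4)) - 5 = (4 - 4) - 5 = 0 - 5 = -5)
E(H, h) = 16/3 (E(H, h) = (0*H)*h + 16/3 = 0*h + 16/3 = 0 + 16/3 = 16/3)
116/411 + E(9, u)/(-146) = 116/411 + (16/3)/(-146) = 116*(1/411) + (16/3)*(-1/146) = 116/411 - 8/219 = 7372/30003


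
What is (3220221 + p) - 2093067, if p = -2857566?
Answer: -1730412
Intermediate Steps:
(3220221 + p) - 2093067 = (3220221 - 2857566) - 2093067 = 362655 - 2093067 = -1730412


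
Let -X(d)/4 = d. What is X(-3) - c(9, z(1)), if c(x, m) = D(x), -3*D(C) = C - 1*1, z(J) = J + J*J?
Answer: 44/3 ≈ 14.667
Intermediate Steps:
z(J) = J + J**2
X(d) = -4*d
D(C) = 1/3 - C/3 (D(C) = -(C - 1*1)/3 = -(C - 1)/3 = -(-1 + C)/3 = 1/3 - C/3)
c(x, m) = 1/3 - x/3
X(-3) - c(9, z(1)) = -4*(-3) - (1/3 - 1/3*9) = 12 - (1/3 - 3) = 12 - 1*(-8/3) = 12 + 8/3 = 44/3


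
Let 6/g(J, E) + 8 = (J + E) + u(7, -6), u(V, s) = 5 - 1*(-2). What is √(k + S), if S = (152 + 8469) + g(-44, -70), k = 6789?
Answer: 4*√12737285/115 ≈ 124.14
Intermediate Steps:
u(V, s) = 7 (u(V, s) = 5 + 2 = 7)
g(J, E) = 6/(-1 + E + J) (g(J, E) = 6/(-8 + ((J + E) + 7)) = 6/(-8 + ((E + J) + 7)) = 6/(-8 + (7 + E + J)) = 6/(-1 + E + J))
S = 991409/115 (S = (152 + 8469) + 6/(-1 - 70 - 44) = 8621 + 6/(-115) = 8621 + 6*(-1/115) = 8621 - 6/115 = 991409/115 ≈ 8621.0)
√(k + S) = √(6789 + 991409/115) = √(1772144/115) = 4*√12737285/115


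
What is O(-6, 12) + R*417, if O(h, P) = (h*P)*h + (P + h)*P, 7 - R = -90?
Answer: 40953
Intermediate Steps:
R = 97 (R = 7 - 1*(-90) = 7 + 90 = 97)
O(h, P) = P*h² + P*(P + h) (O(h, P) = (P*h)*h + P*(P + h) = P*h² + P*(P + h))
O(-6, 12) + R*417 = 12*(12 - 6 + (-6)²) + 97*417 = 12*(12 - 6 + 36) + 40449 = 12*42 + 40449 = 504 + 40449 = 40953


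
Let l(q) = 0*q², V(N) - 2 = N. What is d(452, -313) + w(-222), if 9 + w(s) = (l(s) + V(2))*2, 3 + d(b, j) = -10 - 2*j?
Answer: 612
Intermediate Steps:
V(N) = 2 + N
l(q) = 0
d(b, j) = -13 - 2*j (d(b, j) = -3 + (-10 - 2*j) = -13 - 2*j)
w(s) = -1 (w(s) = -9 + (0 + (2 + 2))*2 = -9 + (0 + 4)*2 = -9 + 4*2 = -9 + 8 = -1)
d(452, -313) + w(-222) = (-13 - 2*(-313)) - 1 = (-13 + 626) - 1 = 613 - 1 = 612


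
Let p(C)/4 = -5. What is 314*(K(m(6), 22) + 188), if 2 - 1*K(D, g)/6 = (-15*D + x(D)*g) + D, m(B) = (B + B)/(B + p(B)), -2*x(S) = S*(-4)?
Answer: 778720/7 ≈ 1.1125e+5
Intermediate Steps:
p(C) = -20 (p(C) = 4*(-5) = -20)
x(S) = 2*S (x(S) = -S*(-4)/2 = -(-2)*S = 2*S)
m(B) = 2*B/(-20 + B) (m(B) = (B + B)/(B - 20) = (2*B)/(-20 + B) = 2*B/(-20 + B))
K(D, g) = 12 + 84*D - 12*D*g (K(D, g) = 12 - 6*((-15*D + (2*D)*g) + D) = 12 - 6*((-15*D + 2*D*g) + D) = 12 - 6*(-14*D + 2*D*g) = 12 + (84*D - 12*D*g) = 12 + 84*D - 12*D*g)
314*(K(m(6), 22) + 188) = 314*((12 + 84*(2*6/(-20 + 6)) - 12*2*6/(-20 + 6)*22) + 188) = 314*((12 + 84*(2*6/(-14)) - 12*2*6/(-14)*22) + 188) = 314*((12 + 84*(2*6*(-1/14)) - 12*2*6*(-1/14)*22) + 188) = 314*((12 + 84*(-6/7) - 12*(-6/7)*22) + 188) = 314*((12 - 72 + 1584/7) + 188) = 314*(1164/7 + 188) = 314*(2480/7) = 778720/7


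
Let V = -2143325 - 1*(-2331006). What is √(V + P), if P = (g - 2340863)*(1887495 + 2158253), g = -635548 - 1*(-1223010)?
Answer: I*√7093818401267 ≈ 2.6634e+6*I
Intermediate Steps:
g = 587462 (g = -635548 + 1223010 = 587462)
P = -7093818588948 (P = (587462 - 2340863)*(1887495 + 2158253) = -1753401*4045748 = -7093818588948)
V = 187681 (V = -2143325 + 2331006 = 187681)
√(V + P) = √(187681 - 7093818588948) = √(-7093818401267) = I*√7093818401267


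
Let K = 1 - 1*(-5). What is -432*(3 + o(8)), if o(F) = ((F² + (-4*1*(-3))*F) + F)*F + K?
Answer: -584496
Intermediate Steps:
K = 6 (K = 1 + 5 = 6)
o(F) = 6 + F*(F² + 13*F) (o(F) = ((F² + (-4*1*(-3))*F) + F)*F + 6 = ((F² + (-4*(-3))*F) + F)*F + 6 = ((F² + 12*F) + F)*F + 6 = (F² + 13*F)*F + 6 = F*(F² + 13*F) + 6 = 6 + F*(F² + 13*F))
-432*(3 + o(8)) = -432*(3 + (6 + 8³ + 13*8²)) = -432*(3 + (6 + 512 + 13*64)) = -432*(3 + (6 + 512 + 832)) = -432*(3 + 1350) = -432*1353 = -584496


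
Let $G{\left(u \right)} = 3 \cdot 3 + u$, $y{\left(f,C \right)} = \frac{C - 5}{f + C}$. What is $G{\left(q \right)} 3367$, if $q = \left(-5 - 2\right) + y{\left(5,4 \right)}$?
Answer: $\frac{57239}{9} \approx 6359.9$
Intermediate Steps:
$y{\left(f,C \right)} = \frac{-5 + C}{C + f}$
$q = - \frac{64}{9}$ ($q = \left(-5 - 2\right) + \frac{-5 + 4}{4 + 5} = -7 + \frac{1}{9} \left(-1\right) = -7 - \frac{1}{9} = - \frac{64}{9} \approx -7.1111$)
$G{\left(u \right)} = 9 + u$
$G{\left(q \right)} 3367 = \left(9 - \frac{64}{9}\right) 3367 = \frac{17}{9} \cdot 3367 = \frac{57239}{9}$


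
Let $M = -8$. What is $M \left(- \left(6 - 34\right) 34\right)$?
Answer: $-7616$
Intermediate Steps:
$M \left(- \left(6 - 34\right) 34\right) = - 8 \left(- \left(6 - 34\right) 34\right) = - 8 \left(- \left(-28\right) 34\right) = - 8 \left(\left(-1\right) \left(-952\right)\right) = \left(-8\right) 952 = -7616$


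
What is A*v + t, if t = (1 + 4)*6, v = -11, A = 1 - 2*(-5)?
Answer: -91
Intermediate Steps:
A = 11 (A = 1 + 10 = 11)
t = 30 (t = 5*6 = 30)
A*v + t = 11*(-11) + 30 = -121 + 30 = -91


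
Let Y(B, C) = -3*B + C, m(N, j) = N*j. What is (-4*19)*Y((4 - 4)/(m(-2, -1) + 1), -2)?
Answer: 152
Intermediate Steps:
Y(B, C) = C - 3*B
(-4*19)*Y((4 - 4)/(m(-2, -1) + 1), -2) = (-4*19)*(-2 - 3*(4 - 4)/(-2*(-1) + 1)) = -76*(-2 - 0/(2 + 1)) = -76*(-2 - 0/3) = -76*(-2 - 3*0) = -76*(-2 + 0) = -76*(-2) = 152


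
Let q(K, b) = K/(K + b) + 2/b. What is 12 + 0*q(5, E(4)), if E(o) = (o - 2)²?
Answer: 12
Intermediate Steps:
E(o) = (-2 + o)²
q(K, b) = 2/b + K/(K + b)
12 + 0*q(5, E(4)) = 12 + 0*((2*5 + 2*(-2 + 4)² + 5*(-2 + 4)²)/(((-2 + 4)²)*(5 + (-2 + 4)²))) = 12 + 0*((10 + 2*2² + 5*2²)/((2²)*(5 + 2²))) = 12 + 0*((10 + 2*4 + 5*4)/(4*(5 + 4))) = 12 + 0*((¼)*(10 + 8 + 20)/9) = 12 + 0*((¼)*(⅑)*38) = 12 + 0*(19/18) = 12 + 0 = 12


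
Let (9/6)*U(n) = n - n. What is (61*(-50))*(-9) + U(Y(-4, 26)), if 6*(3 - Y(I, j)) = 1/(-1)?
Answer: 27450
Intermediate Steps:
Y(I, j) = 19/6 (Y(I, j) = 3 - ⅙/(-1) = 3 - ⅙*(-1) = 3 + ⅙ = 19/6)
U(n) = 0 (U(n) = 2*(n - n)/3 = (⅔)*0 = 0)
(61*(-50))*(-9) + U(Y(-4, 26)) = (61*(-50))*(-9) + 0 = -3050*(-9) + 0 = 27450 + 0 = 27450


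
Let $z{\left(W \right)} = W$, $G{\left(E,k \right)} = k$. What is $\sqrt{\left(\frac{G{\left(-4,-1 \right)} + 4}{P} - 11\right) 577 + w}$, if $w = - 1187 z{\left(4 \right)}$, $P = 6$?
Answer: $\frac{i \sqrt{43226}}{2} \approx 103.95 i$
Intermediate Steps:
$w = -4748$ ($w = \left(-1187\right) 4 = -4748$)
$\sqrt{\left(\frac{G{\left(-4,-1 \right)} + 4}{P} - 11\right) 577 + w} = \sqrt{\left(\frac{-1 + 4}{6} - 11\right) 577 - 4748} = \sqrt{\left(\frac{1}{6} \cdot 3 - 11\right) 577 - 4748} = \sqrt{\left(\frac{1}{2} - 11\right) 577 - 4748} = \sqrt{\left(- \frac{21}{2}\right) 577 - 4748} = \sqrt{- \frac{12117}{2} - 4748} = \sqrt{- \frac{21613}{2}} = \frac{i \sqrt{43226}}{2}$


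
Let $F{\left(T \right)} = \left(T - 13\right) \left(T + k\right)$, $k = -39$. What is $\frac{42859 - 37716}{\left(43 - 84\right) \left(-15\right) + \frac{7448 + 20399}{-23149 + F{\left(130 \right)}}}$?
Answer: $\frac{64297786}{7660883} \approx 8.393$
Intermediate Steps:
$F{\left(T \right)} = \left(-39 + T\right) \left(-13 + T\right)$ ($F{\left(T \right)} = \left(T - 13\right) \left(T - 39\right) = \left(-13 + T\right) \left(-39 + T\right) = \left(-39 + T\right) \left(-13 + T\right)$)
$\frac{42859 - 37716}{\left(43 - 84\right) \left(-15\right) + \frac{7448 + 20399}{-23149 + F{\left(130 \right)}}} = \frac{42859 - 37716}{\left(43 - 84\right) \left(-15\right) + \frac{7448 + 20399}{-23149 + \left(507 + 130^{2} - 6760\right)}} = \frac{5143}{\left(-41\right) \left(-15\right) + \frac{27847}{-23149 + \left(507 + 16900 - 6760\right)}} = \frac{5143}{615 + \frac{27847}{-23149 + 10647}} = \frac{5143}{615 + \frac{27847}{-12502}} = \frac{5143}{615 + 27847 \left(- \frac{1}{12502}\right)} = \frac{5143}{615 - \frac{27847}{12502}} = \frac{5143}{\frac{7660883}{12502}} = 5143 \cdot \frac{12502}{7660883} = \frac{64297786}{7660883}$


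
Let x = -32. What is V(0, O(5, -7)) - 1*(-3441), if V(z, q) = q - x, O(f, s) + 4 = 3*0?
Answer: 3469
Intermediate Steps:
O(f, s) = -4 (O(f, s) = -4 + 3*0 = -4 + 0 = -4)
V(z, q) = 32 + q (V(z, q) = q - 1*(-32) = q + 32 = 32 + q)
V(0, O(5, -7)) - 1*(-3441) = (32 - 4) - 1*(-3441) = 28 + 3441 = 3469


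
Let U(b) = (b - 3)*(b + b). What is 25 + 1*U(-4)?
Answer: 81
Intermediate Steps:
U(b) = 2*b*(-3 + b) (U(b) = (-3 + b)*(2*b) = 2*b*(-3 + b))
25 + 1*U(-4) = 25 + 1*(2*(-4)*(-3 - 4)) = 25 + 1*(2*(-4)*(-7)) = 25 + 1*56 = 25 + 56 = 81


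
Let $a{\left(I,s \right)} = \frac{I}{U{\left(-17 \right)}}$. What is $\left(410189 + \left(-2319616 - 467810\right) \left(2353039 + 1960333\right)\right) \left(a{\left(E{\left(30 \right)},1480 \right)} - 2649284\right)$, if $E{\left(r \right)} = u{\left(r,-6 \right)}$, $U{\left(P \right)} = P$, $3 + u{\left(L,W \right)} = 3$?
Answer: $31852884238577147372$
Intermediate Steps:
$u{\left(L,W \right)} = 0$ ($u{\left(L,W \right)} = -3 + 3 = 0$)
$E{\left(r \right)} = 0$
$a{\left(I,s \right)} = - \frac{I}{17}$ ($a{\left(I,s \right)} = \frac{I}{-17} = I \left(- \frac{1}{17}\right) = - \frac{I}{17}$)
$\left(410189 + \left(-2319616 - 467810\right) \left(2353039 + 1960333\right)\right) \left(a{\left(E{\left(30 \right)},1480 \right)} - 2649284\right) = \left(410189 + \left(-2319616 - 467810\right) \left(2353039 + 1960333\right)\right) \left(\left(- \frac{1}{17}\right) 0 - 2649284\right) = \left(410189 - 12023205260472\right) \left(0 - 2649284\right) = \left(410189 - 12023205260472\right) \left(-2649284\right) = \left(-12023204850283\right) \left(-2649284\right) = 31852884238577147372$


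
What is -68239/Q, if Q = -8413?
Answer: 68239/8413 ≈ 8.1111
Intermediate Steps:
-68239/Q = -68239/(-8413) = -68239*(-1/8413) = 68239/8413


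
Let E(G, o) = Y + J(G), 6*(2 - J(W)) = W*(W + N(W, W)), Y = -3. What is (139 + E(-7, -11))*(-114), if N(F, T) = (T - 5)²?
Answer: -33953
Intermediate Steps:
N(F, T) = (-5 + T)²
J(W) = 2 - W*(W + (-5 + W)²)/6
E(G, o) = -1 - G²/6 - G*(-5 + G)²/6 (E(G, o) = -3 + (2 - G²/6 - G*(-5 + G)²/6) = -1 - G²/6 - G*(-5 + G)²/6)
(139 + E(-7, -11))*(-114) = (139 + (-1 - ⅙*(-7)² - ⅙*(-7)*(-5 - 7)²))*(-114) = (139 + (-1 - ⅙*49 - ⅙*(-7)*(-12)²))*(-114) = (139 + (-1 - 49/6 - ⅙*(-7)*144))*(-114) = (139 + (-1 - 49/6 + 168))*(-114) = (139 + 953/6)*(-114) = (1787/6)*(-114) = -33953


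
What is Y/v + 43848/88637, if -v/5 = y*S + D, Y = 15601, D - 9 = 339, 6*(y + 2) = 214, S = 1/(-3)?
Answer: -11780916093/1343293735 ≈ -8.7702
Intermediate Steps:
S = -1/3 ≈ -0.33333
y = 101/3 (y = -2 + (1/6)*214 = -2 + 107/3 = 101/3 ≈ 33.667)
D = 348 (D = 9 + 339 = 348)
v = -15155/9 (v = -5*((101/3)*(-1/3) + 348) = -5*(-101/9 + 348) = -5*3031/9 = -15155/9 ≈ -1683.9)
Y/v + 43848/88637 = 15601/(-15155/9) + 43848/88637 = 15601*(-9/15155) + 43848*(1/88637) = -140409/15155 + 43848/88637 = -11780916093/1343293735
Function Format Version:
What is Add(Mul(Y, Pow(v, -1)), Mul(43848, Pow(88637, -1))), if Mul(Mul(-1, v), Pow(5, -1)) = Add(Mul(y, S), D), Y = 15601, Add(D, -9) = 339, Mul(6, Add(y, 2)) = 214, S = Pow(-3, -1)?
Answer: Rational(-11780916093, 1343293735) ≈ -8.7702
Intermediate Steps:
S = Rational(-1, 3) ≈ -0.33333
y = Rational(101, 3) (y = Add(-2, Mul(Rational(1, 6), 214)) = Add(-2, Rational(107, 3)) = Rational(101, 3) ≈ 33.667)
D = 348 (D = Add(9, 339) = 348)
v = Rational(-15155, 9) (v = Mul(-5, Add(Mul(Rational(101, 3), Rational(-1, 3)), 348)) = Mul(-5, Add(Rational(-101, 9), 348)) = Mul(-5, Rational(3031, 9)) = Rational(-15155, 9) ≈ -1683.9)
Add(Mul(Y, Pow(v, -1)), Mul(43848, Pow(88637, -1))) = Add(Mul(15601, Pow(Rational(-15155, 9), -1)), Mul(43848, Pow(88637, -1))) = Add(Mul(15601, Rational(-9, 15155)), Mul(43848, Rational(1, 88637))) = Add(Rational(-140409, 15155), Rational(43848, 88637)) = Rational(-11780916093, 1343293735)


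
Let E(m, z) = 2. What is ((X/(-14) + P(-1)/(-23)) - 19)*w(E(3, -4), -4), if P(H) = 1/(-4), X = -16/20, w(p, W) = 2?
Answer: -60961/1610 ≈ -37.864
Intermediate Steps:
X = -4/5 (X = -16*1/20 = -4/5 ≈ -0.80000)
P(H) = -1/4
((X/(-14) + P(-1)/(-23)) - 19)*w(E(3, -4), -4) = ((-4/5/(-14) - 1/4/(-23)) - 19)*2 = ((-4/5*(-1/14) - 1/4*(-1/23)) - 19)*2 = ((2/35 + 1/92) - 19)*2 = (219/3220 - 19)*2 = -60961/3220*2 = -60961/1610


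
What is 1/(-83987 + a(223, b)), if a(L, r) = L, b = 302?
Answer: -1/83764 ≈ -1.1938e-5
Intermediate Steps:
1/(-83987 + a(223, b)) = 1/(-83987 + 223) = 1/(-83764) = -1/83764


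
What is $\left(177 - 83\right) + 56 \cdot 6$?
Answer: $430$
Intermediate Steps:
$\left(177 - 83\right) + 56 \cdot 6 = 94 + 336 = 430$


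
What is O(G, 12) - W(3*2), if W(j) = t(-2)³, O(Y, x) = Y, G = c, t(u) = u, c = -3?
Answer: 5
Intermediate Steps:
G = -3
W(j) = -8 (W(j) = (-2)³ = -8)
O(G, 12) - W(3*2) = -3 - 1*(-8) = -3 + 8 = 5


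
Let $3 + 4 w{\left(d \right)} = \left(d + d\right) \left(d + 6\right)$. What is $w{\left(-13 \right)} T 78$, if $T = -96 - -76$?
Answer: $-69810$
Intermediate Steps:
$T = -20$ ($T = -96 + 76 = -20$)
$w{\left(d \right)} = - \frac{3}{4} + \frac{d \left(6 + d\right)}{2}$ ($w{\left(d \right)} = - \frac{3}{4} + \frac{\left(d + d\right) \left(d + 6\right)}{4} = - \frac{3}{4} + \frac{2 d \left(6 + d\right)}{4} = - \frac{3}{4} + \frac{d \left(6 + d\right)}{2}$)
$w{\left(-13 \right)} T 78 = \left(- \frac{3}{4} + \frac{\left(-13\right)^{2}}{2} + 3 \left(-13\right)\right) \left(-20\right) 78 = \left(- \frac{3}{4} + \frac{1}{2} \cdot 169 - 39\right) \left(-20\right) 78 = \left(- \frac{3}{4} + \frac{169}{2} - 39\right) \left(-20\right) 78 = \frac{179}{4} \left(-20\right) 78 = \left(-895\right) 78 = -69810$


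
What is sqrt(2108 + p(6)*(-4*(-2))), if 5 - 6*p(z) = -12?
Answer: 2*sqrt(4794)/3 ≈ 46.159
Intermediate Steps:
p(z) = 17/6 (p(z) = 5/6 - 1/6*(-12) = 5/6 + 2 = 17/6)
sqrt(2108 + p(6)*(-4*(-2))) = sqrt(2108 + 17*(-4*(-2))/6) = sqrt(2108 + (17/6)*8) = sqrt(2108 + 68/3) = sqrt(6392/3) = 2*sqrt(4794)/3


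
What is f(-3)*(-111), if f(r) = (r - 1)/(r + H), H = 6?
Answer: 148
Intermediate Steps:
f(r) = (-1 + r)/(6 + r) (f(r) = (r - 1)/(r + 6) = (-1 + r)/(6 + r))
f(-3)*(-111) = ((-1 - 3)/(6 - 3))*(-111) = (-4/3)*(-111) = ((⅓)*(-4))*(-111) = -4/3*(-111) = 148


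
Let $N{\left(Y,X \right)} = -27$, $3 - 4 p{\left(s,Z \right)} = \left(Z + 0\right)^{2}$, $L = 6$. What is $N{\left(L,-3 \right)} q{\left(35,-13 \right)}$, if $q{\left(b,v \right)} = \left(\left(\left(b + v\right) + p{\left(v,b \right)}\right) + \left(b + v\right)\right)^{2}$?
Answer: $- \frac{7385283}{4} \approx -1.8463 \cdot 10^{6}$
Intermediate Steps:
$p{\left(s,Z \right)} = \frac{3}{4} - \frac{Z^{2}}{4}$ ($p{\left(s,Z \right)} = \frac{3}{4} - \frac{\left(Z + 0\right)^{2}}{4} = \frac{3}{4} - \frac{Z^{2}}{4}$)
$q{\left(b,v \right)} = \left(\frac{3}{4} + 2 b + 2 v - \frac{b^{2}}{4}\right)^{2}$ ($q{\left(b,v \right)} = \left(\left(\left(b + v\right) - \left(- \frac{3}{4} + \frac{b^{2}}{4}\right)\right) + \left(b + v\right)\right)^{2} = \left(\left(\frac{3}{4} + b + v - \frac{b^{2}}{4}\right) + \left(b + v\right)\right)^{2} = \left(\frac{3}{4} + 2 b + 2 v - \frac{b^{2}}{4}\right)^{2}$)
$N{\left(L,-3 \right)} q{\left(35,-13 \right)} = - 27 \frac{\left(3 - 35^{2} + 8 \cdot 35 + 8 \left(-13\right)\right)^{2}}{16} = - 27 \frac{\left(3 - 1225 + 280 - 104\right)^{2}}{16} = - 27 \frac{\left(-1046\right)^{2}}{16} = - 27 \cdot \frac{1}{16} \cdot 1094116 = \left(-27\right) \frac{273529}{4} = - \frac{7385283}{4}$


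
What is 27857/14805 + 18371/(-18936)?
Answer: 3154537/3461080 ≈ 0.91143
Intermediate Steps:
27857/14805 + 18371/(-18936) = 27857*(1/14805) + 18371*(-1/18936) = 27857/14805 - 18371/18936 = 3154537/3461080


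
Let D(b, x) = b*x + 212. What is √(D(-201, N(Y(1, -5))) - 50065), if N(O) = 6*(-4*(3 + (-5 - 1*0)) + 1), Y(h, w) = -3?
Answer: I*√60707 ≈ 246.39*I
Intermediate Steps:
N(O) = 54 (N(O) = 6*(-4*(3 + (-5 + 0)) + 1) = 6*(-4*(3 - 5) + 1) = 6*(-4*(-2) + 1) = 6*(8 + 1) = 6*9 = 54)
D(b, x) = 212 + b*x
√(D(-201, N(Y(1, -5))) - 50065) = √((212 - 201*54) - 50065) = √((212 - 10854) - 50065) = √(-10642 - 50065) = √(-60707) = I*√60707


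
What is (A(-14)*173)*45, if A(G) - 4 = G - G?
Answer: 31140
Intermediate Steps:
A(G) = 4 (A(G) = 4 + (G - G) = 4 + 0 = 4)
(A(-14)*173)*45 = (4*173)*45 = 692*45 = 31140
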